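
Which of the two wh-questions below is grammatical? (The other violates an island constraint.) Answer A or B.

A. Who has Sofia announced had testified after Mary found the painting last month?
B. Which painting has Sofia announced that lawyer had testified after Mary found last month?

In B, the wh-phrase is extracted from inside an adjunct island (introduced by "after"), which blocks movement.
In A, the extraction path crosses only that-complement boundaries, which are transparent.
So A is grammatical.

A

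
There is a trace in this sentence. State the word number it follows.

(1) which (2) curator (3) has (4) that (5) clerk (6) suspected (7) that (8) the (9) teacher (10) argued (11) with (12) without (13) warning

11

The displaced element is "which curator" (word 2).
It is linked across 1 clause boundary (that).
It functions as the object of the preposition "with" of "argued", so the gap sits immediately after word 11 ("with").
Base order: That clerk has suspected that the teacher argued with which curator without warning.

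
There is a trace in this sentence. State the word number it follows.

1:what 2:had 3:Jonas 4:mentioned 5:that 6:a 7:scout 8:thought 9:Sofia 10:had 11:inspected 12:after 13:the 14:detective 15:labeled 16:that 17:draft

11

The displaced element is "what" (word 1).
It is linked across 2 clause boundaries (that → Ø).
It functions as the direct object of "inspected", so the gap sits immediately after word 11 ("inspected").
Base order: Jonas had mentioned that a scout thought Sofia had inspected what after the detective labeled that draft.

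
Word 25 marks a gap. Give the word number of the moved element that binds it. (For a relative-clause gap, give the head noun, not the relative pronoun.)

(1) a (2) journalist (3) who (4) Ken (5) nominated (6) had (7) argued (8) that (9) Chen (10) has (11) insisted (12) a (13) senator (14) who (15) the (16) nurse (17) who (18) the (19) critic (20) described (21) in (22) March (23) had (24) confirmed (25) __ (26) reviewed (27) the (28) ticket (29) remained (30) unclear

The gap at 25 is the subject of "reviewed", inside a relative clause.
The relative pronoun is "who" (word 14); it is bound by the head noun immediately before it.
Its filler is the head noun "senator", at word 13.

13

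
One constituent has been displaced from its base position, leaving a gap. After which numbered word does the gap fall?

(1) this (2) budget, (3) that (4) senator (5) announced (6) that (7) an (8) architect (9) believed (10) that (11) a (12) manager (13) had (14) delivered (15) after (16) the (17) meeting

The displaced element is "this budget" (word 2).
It is linked across 2 clause boundaries (that → that).
It functions as the direct object of "delivered", so the gap sits immediately after word 14 ("delivered").
Base order: That senator announced that an architect believed that a manager had delivered this budget after the meeting.

14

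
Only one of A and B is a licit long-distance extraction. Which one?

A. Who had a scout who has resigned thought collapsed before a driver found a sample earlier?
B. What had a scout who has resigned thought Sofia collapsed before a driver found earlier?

In B, the wh-phrase is extracted from inside an adjunct island (introduced by "before"), which blocks movement.
In A, the extraction path crosses only that-complement boundaries, which are transparent.
So A is grammatical.

A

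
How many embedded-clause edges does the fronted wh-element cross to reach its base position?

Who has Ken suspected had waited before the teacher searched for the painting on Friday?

1

"who" is extracted from the subject of "waited".
Boundaries crossed, outermost first: [Ø] — 1 in total.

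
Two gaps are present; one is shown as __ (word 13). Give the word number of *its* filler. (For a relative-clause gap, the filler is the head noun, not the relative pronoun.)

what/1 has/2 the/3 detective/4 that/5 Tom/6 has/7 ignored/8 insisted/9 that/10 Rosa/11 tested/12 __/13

1

The marked gap is the direct object of "tested".
Its filler is the fronted wh-phrase "what", at word 1.
(The other dependency links word 4 to a gap after word 8.)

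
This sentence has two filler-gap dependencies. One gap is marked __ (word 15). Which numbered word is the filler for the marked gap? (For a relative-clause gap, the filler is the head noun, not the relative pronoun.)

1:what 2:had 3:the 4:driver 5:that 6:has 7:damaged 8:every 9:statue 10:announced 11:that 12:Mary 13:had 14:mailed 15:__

1

The marked gap is the direct object of "mailed".
Its filler is the fronted wh-phrase "what", at word 1.
(The other dependency links word 4 to a gap after word 5.)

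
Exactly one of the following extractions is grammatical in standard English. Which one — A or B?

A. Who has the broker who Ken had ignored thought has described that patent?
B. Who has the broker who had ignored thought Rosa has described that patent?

In B, the wh-phrase is extracted from inside a complex-NP island (relative clause) (introduced by "who"), which blocks movement.
In A, the extraction path crosses only that-complement boundaries, which are transparent.
So A is grammatical.

A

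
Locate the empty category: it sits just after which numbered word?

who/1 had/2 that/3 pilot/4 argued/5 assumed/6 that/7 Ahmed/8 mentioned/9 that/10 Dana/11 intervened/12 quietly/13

5

The displaced element is "who" (word 1).
It is linked across 1 clause boundary (Ø).
It functions as the subject of "assumed", so the gap sits immediately after word 5 ("argued").
Base order: That pilot had argued that who assumed that Ahmed mentioned that Dana intervened quietly.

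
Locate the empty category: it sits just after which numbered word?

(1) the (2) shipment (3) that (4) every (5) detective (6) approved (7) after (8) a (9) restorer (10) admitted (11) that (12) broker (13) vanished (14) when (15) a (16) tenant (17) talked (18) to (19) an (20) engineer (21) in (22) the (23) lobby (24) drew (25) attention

The displaced element is "the shipment" (word 2).
It functions as the direct object of "approved", so the gap sits immediately after word 6 ("approved").
Base order: Every detective approved the shipment after a restorer admitted that broker vanished when a tenant talked to an engineer in the lobby.

6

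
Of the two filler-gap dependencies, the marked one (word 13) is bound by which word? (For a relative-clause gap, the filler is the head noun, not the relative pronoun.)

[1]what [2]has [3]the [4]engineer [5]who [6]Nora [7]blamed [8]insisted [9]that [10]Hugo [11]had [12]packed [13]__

1

The marked gap is the direct object of "packed".
Its filler is the fronted wh-phrase "what", at word 1.
(The other dependency links word 4 to a gap after word 7.)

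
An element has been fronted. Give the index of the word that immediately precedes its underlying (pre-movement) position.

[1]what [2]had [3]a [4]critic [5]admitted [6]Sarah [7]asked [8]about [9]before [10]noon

The displaced element is "what" (word 1).
It is linked across 1 clause boundary (Ø).
It functions as the object of the preposition "about" of "asked", so the gap sits immediately after word 8 ("about").
Base order: A critic had admitted Sarah asked about what before noon.

8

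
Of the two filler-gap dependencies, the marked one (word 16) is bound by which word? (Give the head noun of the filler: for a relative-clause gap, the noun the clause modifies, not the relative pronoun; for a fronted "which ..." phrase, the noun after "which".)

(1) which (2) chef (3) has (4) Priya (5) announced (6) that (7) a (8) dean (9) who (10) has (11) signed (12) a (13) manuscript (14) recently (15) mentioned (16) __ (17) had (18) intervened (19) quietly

The marked gap is the subject of "intervened".
Its filler is the fronted wh-phrase "which chef", at word 2.
(The other dependency links word 8 to a gap after word 9.)

2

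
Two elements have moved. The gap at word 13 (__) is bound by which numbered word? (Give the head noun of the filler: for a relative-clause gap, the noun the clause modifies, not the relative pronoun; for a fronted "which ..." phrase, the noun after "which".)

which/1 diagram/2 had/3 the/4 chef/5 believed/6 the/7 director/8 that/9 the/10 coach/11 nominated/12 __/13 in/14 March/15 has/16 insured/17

The marked gap is inside the relative clause, the direct object of "nominated".
Its filler is the head noun "director" (via "that"), at word 8.
(The other dependency links word 2 to a gap after word 17.)

8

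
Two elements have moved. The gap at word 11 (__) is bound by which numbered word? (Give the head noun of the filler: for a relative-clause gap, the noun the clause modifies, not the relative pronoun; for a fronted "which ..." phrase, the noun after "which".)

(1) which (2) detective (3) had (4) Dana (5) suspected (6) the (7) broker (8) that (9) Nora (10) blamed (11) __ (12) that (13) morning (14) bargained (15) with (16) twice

The marked gap is inside the relative clause, the direct object of "blamed".
Its filler is the head noun "broker" (via "that"), at word 7.
(The other dependency links word 2 to a gap after word 15.)

7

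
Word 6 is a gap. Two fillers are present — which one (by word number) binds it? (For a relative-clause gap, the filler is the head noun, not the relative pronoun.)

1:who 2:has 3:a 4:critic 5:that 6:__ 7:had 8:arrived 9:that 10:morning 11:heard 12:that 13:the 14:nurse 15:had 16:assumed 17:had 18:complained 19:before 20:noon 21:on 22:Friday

4

The marked gap is inside the relative clause, the subject of "arrived".
Its filler is the head noun "critic" (via "that"), at word 4.
(The other dependency links word 1 to a gap after word 16.)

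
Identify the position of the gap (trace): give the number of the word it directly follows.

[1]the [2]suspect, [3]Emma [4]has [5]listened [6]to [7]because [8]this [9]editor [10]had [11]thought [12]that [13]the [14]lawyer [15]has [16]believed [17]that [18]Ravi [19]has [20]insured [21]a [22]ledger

6

The displaced element is "the suspect" (word 2).
It functions as the object of the preposition "to" of "listened", so the gap sits immediately after word 6 ("to").
Base order: Emma has listened to the suspect because this editor had thought that the lawyer has believed that Ravi has insured a ledger.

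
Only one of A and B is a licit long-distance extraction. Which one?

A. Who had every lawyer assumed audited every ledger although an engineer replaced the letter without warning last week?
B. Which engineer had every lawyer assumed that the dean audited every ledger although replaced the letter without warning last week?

A

In B, the wh-phrase is extracted from inside an adjunct island (introduced by "although"), which blocks movement.
In A, the extraction path crosses only that-complement boundaries, which are transparent.
So A is grammatical.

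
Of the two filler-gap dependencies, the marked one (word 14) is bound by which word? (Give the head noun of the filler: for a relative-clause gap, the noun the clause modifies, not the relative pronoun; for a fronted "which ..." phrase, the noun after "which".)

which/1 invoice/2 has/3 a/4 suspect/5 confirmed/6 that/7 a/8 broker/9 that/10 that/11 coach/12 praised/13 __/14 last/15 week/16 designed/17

9

The marked gap is inside the relative clause, the direct object of "praised".
Its filler is the head noun "broker" (via "that"), at word 9.
(The other dependency links word 2 to a gap after word 17.)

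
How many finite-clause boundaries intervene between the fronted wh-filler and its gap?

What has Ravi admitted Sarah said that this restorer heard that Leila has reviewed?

"what" is extracted from the object of "reviewed".
Boundaries crossed, outermost first: [Ø], [that], [that] — 3 in total.

3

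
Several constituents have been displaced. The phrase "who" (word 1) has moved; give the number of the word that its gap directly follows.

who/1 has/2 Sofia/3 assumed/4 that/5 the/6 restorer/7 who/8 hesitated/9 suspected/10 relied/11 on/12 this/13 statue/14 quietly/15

10

The displaced element is "who" (word 1).
It is linked across 2 clause boundaries (that → Ø).
It functions as the subject of "relied", so the gap sits immediately after word 10 ("suspected").
Base order: Sofia has assumed that the restorer who hesitated suspected that who relied on this statue quietly.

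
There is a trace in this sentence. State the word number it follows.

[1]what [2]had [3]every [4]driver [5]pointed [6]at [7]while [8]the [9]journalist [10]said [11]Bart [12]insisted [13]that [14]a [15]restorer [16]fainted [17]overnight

The displaced element is "what" (word 1).
It functions as the object of the preposition "at" of "pointed", so the gap sits immediately after word 6 ("at").
Base order: Every driver had pointed at what while the journalist said Bart insisted that a restorer fainted overnight.

6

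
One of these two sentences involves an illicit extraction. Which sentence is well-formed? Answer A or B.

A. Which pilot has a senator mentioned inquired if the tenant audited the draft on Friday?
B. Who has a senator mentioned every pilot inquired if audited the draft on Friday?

In B, the wh-phrase is extracted from inside a wh-island (introduced by "if"), which blocks movement.
In A, the extraction path crosses only that-complement boundaries, which are transparent.
So A is grammatical.

A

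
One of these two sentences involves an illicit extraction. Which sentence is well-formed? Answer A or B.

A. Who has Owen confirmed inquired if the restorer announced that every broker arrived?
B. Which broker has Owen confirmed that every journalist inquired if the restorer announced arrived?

In B, the wh-phrase is extracted from inside a wh-island (introduced by "if"), which blocks movement.
In A, the extraction path crosses only that-complement boundaries, which are transparent.
So A is grammatical.

A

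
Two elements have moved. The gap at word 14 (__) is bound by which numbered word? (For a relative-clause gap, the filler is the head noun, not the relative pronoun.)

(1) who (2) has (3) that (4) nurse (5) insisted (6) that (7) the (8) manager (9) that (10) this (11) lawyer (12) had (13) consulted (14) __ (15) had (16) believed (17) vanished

The marked gap is inside the relative clause, the direct object of "consulted".
Its filler is the head noun "manager" (via "that"), at word 8.
(The other dependency links word 1 to a gap after word 16.)

8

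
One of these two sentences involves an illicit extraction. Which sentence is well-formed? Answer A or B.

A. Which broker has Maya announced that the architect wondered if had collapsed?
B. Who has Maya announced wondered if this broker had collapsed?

In A, the wh-phrase is extracted from inside a wh-island (introduced by "if"), which blocks movement.
In B, the extraction path crosses only that-complement boundaries, which are transparent.
So B is grammatical.

B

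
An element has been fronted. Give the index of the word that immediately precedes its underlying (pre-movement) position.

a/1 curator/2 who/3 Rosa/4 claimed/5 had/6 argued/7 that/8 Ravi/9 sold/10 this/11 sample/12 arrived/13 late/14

The displaced element is "a curator" (word 2).
It is linked across 1 clause boundary (Ø).
It functions as the subject of "argued", so the gap sits immediately after word 5 ("claimed").
Base order: Rosa claimed a curator had argued that Ravi sold this sample.

5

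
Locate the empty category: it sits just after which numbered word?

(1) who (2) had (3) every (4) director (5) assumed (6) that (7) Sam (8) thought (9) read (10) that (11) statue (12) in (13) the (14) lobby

8

The displaced element is "who" (word 1).
It is linked across 2 clause boundaries (that → Ø).
It functions as the subject of "read", so the gap sits immediately after word 8 ("thought").
Base order: Every director had assumed that Sam thought that who read that statue in the lobby.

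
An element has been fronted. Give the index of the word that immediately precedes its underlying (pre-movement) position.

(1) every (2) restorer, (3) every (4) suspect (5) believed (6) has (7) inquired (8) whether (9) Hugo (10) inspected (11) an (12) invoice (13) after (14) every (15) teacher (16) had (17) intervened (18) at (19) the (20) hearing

5

The displaced element is "every restorer" (word 2).
It is linked across 1 clause boundary (Ø).
It functions as the subject of "inquired", so the gap sits immediately after word 5 ("believed").
Base order: Every suspect believed that every restorer has inquired whether Hugo inspected an invoice after every teacher had intervened at the hearing.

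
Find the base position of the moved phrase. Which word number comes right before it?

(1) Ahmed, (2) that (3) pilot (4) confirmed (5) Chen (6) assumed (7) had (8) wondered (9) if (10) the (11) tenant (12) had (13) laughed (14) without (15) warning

6

The displaced element is "Ahmed" (word 1).
It is linked across 2 clause boundaries (Ø → Ø).
It functions as the subject of "wondered", so the gap sits immediately after word 6 ("assumed").
Base order: That pilot confirmed Chen assumed Ahmed had wondered if the tenant had laughed without warning.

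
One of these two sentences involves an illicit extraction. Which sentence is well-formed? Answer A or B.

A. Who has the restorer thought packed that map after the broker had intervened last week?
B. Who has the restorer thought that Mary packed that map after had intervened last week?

In B, the wh-phrase is extracted from inside an adjunct island (introduced by "after"), which blocks movement.
In A, the extraction path crosses only that-complement boundaries, which are transparent.
So A is grammatical.

A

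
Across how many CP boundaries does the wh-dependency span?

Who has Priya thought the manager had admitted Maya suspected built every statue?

"who" is extracted from the subject of "built".
Boundaries crossed, outermost first: [Ø], [Ø], [Ø] — 3 in total.

3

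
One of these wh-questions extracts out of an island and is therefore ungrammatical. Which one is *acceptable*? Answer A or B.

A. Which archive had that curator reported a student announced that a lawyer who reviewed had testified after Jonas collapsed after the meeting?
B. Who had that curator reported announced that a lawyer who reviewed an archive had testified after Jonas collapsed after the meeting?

In A, the wh-phrase is extracted from inside a complex-NP island (relative clause) (introduced by "who"), which blocks movement.
In B, the extraction path crosses only that-complement boundaries, which are transparent.
So B is grammatical.

B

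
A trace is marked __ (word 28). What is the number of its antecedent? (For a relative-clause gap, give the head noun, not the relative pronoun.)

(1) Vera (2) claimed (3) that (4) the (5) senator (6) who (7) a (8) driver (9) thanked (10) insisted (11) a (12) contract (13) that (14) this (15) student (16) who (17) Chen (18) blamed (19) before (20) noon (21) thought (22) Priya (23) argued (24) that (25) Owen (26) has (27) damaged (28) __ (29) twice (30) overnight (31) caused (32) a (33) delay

12

The gap at 28 is the object of "damaged", inside a relative clause.
The relative pronoun is "that" (word 13); it is bound by the head noun immediately before it.
Its filler is the head noun "contract", at word 12.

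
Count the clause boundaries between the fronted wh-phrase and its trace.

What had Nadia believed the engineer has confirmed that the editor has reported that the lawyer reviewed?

3

"what" is extracted from the object of "reviewed".
Boundaries crossed, outermost first: [Ø], [that], [that] — 3 in total.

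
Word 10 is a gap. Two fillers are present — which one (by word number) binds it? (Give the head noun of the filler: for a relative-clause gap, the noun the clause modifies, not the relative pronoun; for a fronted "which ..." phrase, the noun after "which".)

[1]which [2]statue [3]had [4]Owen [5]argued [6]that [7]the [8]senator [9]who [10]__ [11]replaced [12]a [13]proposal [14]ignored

8

The marked gap is inside the relative clause, the subject of "replaced".
Its filler is the head noun "senator" (via "who"), at word 8.
(The other dependency links word 2 to a gap after word 14.)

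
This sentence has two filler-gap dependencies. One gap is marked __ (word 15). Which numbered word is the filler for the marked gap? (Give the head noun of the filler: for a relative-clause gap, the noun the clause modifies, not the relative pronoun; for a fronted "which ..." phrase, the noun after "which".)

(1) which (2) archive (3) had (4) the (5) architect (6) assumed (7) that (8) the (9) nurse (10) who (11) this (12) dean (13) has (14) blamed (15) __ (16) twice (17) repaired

9

The marked gap is inside the relative clause, the direct object of "blamed".
Its filler is the head noun "nurse" (via "who"), at word 9.
(The other dependency links word 2 to a gap after word 17.)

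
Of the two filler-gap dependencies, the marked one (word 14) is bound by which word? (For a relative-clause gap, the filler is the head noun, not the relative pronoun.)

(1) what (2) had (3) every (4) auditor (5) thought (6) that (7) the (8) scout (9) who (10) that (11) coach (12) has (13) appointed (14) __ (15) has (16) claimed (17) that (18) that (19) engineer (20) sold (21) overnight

The marked gap is inside the relative clause, the direct object of "appointed".
Its filler is the head noun "scout" (via "who"), at word 8.
(The other dependency links word 1 to a gap after word 20.)

8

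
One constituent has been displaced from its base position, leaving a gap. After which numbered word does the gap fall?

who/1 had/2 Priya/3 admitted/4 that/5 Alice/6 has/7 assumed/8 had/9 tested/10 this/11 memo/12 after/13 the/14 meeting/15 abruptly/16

The displaced element is "who" (word 1).
It is linked across 2 clause boundaries (that → Ø).
It functions as the subject of "tested", so the gap sits immediately after word 8 ("assumed").
Base order: Priya had admitted that Alice has assumed who had tested this memo after the meeting abruptly.

8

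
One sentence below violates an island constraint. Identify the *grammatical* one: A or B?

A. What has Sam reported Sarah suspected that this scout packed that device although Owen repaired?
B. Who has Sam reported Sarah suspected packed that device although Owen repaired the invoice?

In A, the wh-phrase is extracted from inside an adjunct island (introduced by "although"), which blocks movement.
In B, the extraction path crosses only that-complement boundaries, which are transparent.
So B is grammatical.

B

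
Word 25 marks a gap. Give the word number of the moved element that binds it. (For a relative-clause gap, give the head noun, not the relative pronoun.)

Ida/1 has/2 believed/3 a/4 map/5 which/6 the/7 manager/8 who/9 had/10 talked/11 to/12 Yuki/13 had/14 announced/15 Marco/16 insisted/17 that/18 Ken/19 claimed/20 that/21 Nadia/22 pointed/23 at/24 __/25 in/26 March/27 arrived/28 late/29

The gap at 25 is the prepositional object of "pointed", inside a relative clause.
The relative pronoun is "which" (word 6); it is bound by the head noun immediately before it.
Its filler is the head noun "map", at word 5.

5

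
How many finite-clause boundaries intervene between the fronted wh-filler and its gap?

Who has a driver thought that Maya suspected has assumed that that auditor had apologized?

2

"who" is extracted from the subject of "assumed".
Boundaries crossed, outermost first: [that], [Ø] — 2 in total.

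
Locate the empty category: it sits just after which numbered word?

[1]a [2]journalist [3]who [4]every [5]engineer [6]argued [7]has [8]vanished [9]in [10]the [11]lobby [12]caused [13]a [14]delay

The displaced element is "a journalist" (word 2).
It is linked across 1 clause boundary (Ø).
It functions as the subject of "vanished", so the gap sits immediately after word 6 ("argued").
Base order: Every engineer argued that a journalist has vanished in the lobby.

6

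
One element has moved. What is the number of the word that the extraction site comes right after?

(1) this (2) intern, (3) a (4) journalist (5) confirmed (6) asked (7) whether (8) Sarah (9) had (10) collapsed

5

The displaced element is "this intern" (word 2).
It is linked across 1 clause boundary (Ø).
It functions as the subject of "asked", so the gap sits immediately after word 5 ("confirmed").
Base order: A journalist confirmed this intern asked whether Sarah had collapsed.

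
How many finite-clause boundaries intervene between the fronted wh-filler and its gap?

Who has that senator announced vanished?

1

"who" is extracted from the subject of "vanished".
Boundaries crossed, outermost first: [Ø] — 1 in total.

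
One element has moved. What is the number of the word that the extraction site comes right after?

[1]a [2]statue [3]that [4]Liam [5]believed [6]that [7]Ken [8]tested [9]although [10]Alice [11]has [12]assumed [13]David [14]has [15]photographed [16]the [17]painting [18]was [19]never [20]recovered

8

The displaced element is "a statue" (word 2).
It is linked across 1 clause boundary (that).
It functions as the direct object of "tested", so the gap sits immediately after word 8 ("tested").
Base order: Liam believed that Ken tested a statue although Alice has assumed David has photographed the painting.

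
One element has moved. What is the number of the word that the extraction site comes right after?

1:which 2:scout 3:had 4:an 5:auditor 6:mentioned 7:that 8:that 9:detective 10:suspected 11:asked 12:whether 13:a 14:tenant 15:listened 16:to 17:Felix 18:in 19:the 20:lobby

10

The displaced element is "which scout" (word 2).
It is linked across 2 clause boundaries (that → Ø).
It functions as the subject of "asked", so the gap sits immediately after word 10 ("suspected").
Base order: An auditor had mentioned that that detective suspected that which scout asked whether a tenant listened to Felix in the lobby.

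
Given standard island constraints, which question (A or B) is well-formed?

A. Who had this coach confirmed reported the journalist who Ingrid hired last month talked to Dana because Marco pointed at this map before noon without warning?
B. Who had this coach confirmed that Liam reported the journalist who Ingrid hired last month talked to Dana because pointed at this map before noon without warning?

In B, the wh-phrase is extracted from inside an adjunct island (introduced by "because"), which blocks movement.
In A, the extraction path crosses only that-complement boundaries, which are transparent.
So A is grammatical.

A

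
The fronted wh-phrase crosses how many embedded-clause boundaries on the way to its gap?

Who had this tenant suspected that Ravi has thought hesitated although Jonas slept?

2

"who" is extracted from the subject of "hesitated".
Boundaries crossed, outermost first: [that], [Ø] — 2 in total.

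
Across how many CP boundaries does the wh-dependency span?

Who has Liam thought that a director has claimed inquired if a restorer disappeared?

"who" is extracted from the subject of "inquired".
Boundaries crossed, outermost first: [that], [Ø] — 2 in total.

2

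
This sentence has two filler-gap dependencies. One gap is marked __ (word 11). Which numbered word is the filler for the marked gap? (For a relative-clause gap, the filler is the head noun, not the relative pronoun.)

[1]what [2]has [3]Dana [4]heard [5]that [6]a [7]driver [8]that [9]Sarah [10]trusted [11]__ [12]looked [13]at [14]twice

The marked gap is inside the relative clause, the direct object of "trusted".
Its filler is the head noun "driver" (via "that"), at word 7.
(The other dependency links word 1 to a gap after word 13.)

7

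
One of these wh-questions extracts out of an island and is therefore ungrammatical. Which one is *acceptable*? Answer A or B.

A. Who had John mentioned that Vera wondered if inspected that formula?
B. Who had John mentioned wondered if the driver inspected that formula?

In A, the wh-phrase is extracted from inside a wh-island (introduced by "if"), which blocks movement.
In B, the extraction path crosses only that-complement boundaries, which are transparent.
So B is grammatical.

B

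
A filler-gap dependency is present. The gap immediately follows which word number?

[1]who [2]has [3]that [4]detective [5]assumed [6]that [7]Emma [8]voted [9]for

9

The displaced element is "who" (word 1).
It is linked across 1 clause boundary (that).
It functions as the object of the preposition "for" of "voted", so the gap sits immediately after word 9 ("for").
Base order: That detective has assumed that Emma voted for who.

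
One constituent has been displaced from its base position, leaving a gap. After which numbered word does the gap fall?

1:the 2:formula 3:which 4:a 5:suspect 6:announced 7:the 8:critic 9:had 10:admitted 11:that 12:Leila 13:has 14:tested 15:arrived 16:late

The displaced element is "the formula" (word 2).
It is linked across 2 clause boundaries (Ø → that).
It functions as the direct object of "tested", so the gap sits immediately after word 14 ("tested").
Base order: A suspect announced the critic had admitted that Leila has tested the formula.

14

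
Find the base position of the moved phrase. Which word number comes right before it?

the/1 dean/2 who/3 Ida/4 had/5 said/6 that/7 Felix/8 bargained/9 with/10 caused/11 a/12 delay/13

10

The displaced element is "the dean" (word 2).
It is linked across 1 clause boundary (that).
It functions as the object of the preposition "with" of "bargained", so the gap sits immediately after word 10 ("with").
Base order: Ida had said that Felix bargained with the dean.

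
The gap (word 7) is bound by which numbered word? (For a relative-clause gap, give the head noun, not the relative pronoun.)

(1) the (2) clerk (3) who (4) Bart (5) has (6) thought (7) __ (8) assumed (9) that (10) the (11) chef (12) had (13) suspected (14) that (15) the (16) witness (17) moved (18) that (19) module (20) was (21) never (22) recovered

The gap at 7 is the subject of "assumed", inside a relative clause.
The relative pronoun is "who" (word 3); it is bound by the head noun immediately before it.
Its filler is the head noun "clerk", at word 2.

2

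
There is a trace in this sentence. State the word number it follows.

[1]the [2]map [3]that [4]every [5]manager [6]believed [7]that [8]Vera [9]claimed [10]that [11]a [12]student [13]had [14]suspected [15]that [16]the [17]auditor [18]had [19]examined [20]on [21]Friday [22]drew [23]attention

The displaced element is "the map" (word 2).
It is linked across 3 clause boundaries (that → that → that).
It functions as the direct object of "examined", so the gap sits immediately after word 19 ("examined").
Base order: Every manager believed that Vera claimed that a student had suspected that the auditor had examined the map on Friday.

19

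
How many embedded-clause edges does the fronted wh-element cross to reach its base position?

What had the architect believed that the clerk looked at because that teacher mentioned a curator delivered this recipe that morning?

1

"what" is extracted from the PP object of "looked".
Boundaries crossed, outermost first: [that] — 1 in total.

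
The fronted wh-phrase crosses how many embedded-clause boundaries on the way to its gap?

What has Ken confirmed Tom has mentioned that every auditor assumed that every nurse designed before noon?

"what" is extracted from the object of "designed".
Boundaries crossed, outermost first: [Ø], [that], [that] — 3 in total.

3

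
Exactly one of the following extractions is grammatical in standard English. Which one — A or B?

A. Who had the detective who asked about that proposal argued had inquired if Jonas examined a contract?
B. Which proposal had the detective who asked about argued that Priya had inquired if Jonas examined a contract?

In B, the wh-phrase is extracted from inside a complex-NP island (relative clause) (introduced by "who"), which blocks movement.
In A, the extraction path crosses only that-complement boundaries, which are transparent.
So A is grammatical.

A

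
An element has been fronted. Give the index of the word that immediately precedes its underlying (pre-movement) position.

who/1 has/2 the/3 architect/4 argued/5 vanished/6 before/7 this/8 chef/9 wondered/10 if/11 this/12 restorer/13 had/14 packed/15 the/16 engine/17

5

The displaced element is "who" (word 1).
It is linked across 1 clause boundary (Ø).
It functions as the subject of "vanished", so the gap sits immediately after word 5 ("argued").
Base order: The architect has argued that who vanished before this chef wondered if this restorer had packed the engine.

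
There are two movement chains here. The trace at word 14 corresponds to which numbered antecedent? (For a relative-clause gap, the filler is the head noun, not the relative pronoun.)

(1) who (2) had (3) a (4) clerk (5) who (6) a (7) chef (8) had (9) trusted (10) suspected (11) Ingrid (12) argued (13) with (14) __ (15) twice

1

The marked gap is the object of the preposition "with" of "argued".
Its filler is the fronted wh-phrase "who", at word 1.
(The other dependency links word 4 to a gap after word 9.)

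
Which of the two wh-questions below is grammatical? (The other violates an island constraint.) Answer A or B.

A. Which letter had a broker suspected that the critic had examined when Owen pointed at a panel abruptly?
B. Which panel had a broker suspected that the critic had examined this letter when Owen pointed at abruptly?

In B, the wh-phrase is extracted from inside an adjunct island (introduced by "when"), which blocks movement.
In A, the extraction path crosses only that-complement boundaries, which are transparent.
So A is grammatical.

A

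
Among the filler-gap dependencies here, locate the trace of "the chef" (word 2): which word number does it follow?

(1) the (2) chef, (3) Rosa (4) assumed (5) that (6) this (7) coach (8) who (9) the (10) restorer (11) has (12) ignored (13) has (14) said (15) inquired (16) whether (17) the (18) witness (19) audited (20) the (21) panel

The displaced element is "the chef" (word 2).
It is linked across 2 clause boundaries (that → Ø).
It functions as the subject of "inquired", so the gap sits immediately after word 14 ("said").
Base order: Rosa assumed that this coach who the restorer has ignored has said that the chef inquired whether the witness audited the panel.

14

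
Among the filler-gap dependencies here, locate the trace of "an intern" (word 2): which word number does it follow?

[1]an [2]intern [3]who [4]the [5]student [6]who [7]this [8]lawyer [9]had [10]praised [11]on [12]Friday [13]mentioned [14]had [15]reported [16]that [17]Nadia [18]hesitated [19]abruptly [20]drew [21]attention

The displaced element is "an intern" (word 2).
It is linked across 1 clause boundary (Ø).
It functions as the subject of "reported", so the gap sits immediately after word 13 ("mentioned").
Base order: The student who this lawyer had praised on Friday mentioned that an intern had reported that Nadia hesitated abruptly.

13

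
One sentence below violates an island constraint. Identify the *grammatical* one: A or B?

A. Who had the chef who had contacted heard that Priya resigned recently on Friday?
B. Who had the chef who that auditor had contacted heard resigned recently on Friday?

In A, the wh-phrase is extracted from inside a complex-NP island (relative clause) (introduced by "who"), which blocks movement.
In B, the extraction path crosses only that-complement boundaries, which are transparent.
So B is grammatical.

B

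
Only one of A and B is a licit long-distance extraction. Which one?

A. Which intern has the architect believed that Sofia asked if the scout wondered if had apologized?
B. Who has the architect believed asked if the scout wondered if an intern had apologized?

In A, the wh-phrase is extracted from inside a wh-island (introduced by "if"), which blocks movement.
In B, the extraction path crosses only that-complement boundaries, which are transparent.
So B is grammatical.

B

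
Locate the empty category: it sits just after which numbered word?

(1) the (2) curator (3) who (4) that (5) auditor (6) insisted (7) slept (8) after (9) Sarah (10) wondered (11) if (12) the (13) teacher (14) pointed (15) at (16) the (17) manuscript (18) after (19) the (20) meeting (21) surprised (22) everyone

The displaced element is "the curator" (word 2).
It is linked across 1 clause boundary (Ø).
It functions as the subject of "slept", so the gap sits immediately after word 6 ("insisted").
Base order: That auditor insisted that the curator slept after Sarah wondered if the teacher pointed at the manuscript after the meeting.

6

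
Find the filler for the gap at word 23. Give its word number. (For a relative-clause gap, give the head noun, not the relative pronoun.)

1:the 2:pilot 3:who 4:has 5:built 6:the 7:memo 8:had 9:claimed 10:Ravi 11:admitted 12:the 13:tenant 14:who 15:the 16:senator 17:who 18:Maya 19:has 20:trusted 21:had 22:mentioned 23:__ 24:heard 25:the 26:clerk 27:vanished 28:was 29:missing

The gap at 23 is the subject of "heard", inside a relative clause.
The relative pronoun is "who" (word 14); it is bound by the head noun immediately before it.
Its filler is the head noun "tenant", at word 13.

13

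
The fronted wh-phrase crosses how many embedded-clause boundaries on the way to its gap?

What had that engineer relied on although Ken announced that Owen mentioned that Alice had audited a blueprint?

"what" originates inside the matrix clause — no clause boundary is crossed.

0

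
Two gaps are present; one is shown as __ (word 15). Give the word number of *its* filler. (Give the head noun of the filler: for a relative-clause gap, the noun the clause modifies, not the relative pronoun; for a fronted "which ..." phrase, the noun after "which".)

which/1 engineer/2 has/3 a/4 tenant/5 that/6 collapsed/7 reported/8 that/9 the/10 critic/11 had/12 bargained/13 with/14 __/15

The marked gap is the object of the preposition "with" of "bargained".
Its filler is the fronted wh-phrase "which engineer", at word 2.
(The other dependency links word 5 to a gap after word 6.)

2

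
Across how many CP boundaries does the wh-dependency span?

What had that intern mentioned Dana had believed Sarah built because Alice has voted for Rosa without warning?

2

"what" is extracted from the object of "built".
Boundaries crossed, outermost first: [Ø], [Ø] — 2 in total.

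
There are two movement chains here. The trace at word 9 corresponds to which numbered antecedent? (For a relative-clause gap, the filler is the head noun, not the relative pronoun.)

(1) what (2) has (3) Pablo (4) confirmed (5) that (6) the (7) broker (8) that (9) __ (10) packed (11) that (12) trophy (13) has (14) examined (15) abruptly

The marked gap is inside the relative clause, the subject of "packed".
Its filler is the head noun "broker" (via "that"), at word 7.
(The other dependency links word 1 to a gap after word 14.)

7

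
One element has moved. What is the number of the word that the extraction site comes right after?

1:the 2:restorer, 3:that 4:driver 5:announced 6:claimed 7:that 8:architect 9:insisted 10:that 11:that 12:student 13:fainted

The displaced element is "the restorer" (word 2).
It is linked across 1 clause boundary (Ø).
It functions as the subject of "claimed", so the gap sits immediately after word 5 ("announced").
Base order: That driver announced that the restorer claimed that architect insisted that that student fainted.

5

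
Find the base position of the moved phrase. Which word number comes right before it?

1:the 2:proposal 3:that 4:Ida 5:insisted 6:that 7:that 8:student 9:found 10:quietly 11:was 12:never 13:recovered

The displaced element is "the proposal" (word 2).
It is linked across 1 clause boundary (that).
It functions as the direct object of "found", so the gap sits immediately after word 9 ("found").
Base order: Ida insisted that that student found the proposal quietly.

9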